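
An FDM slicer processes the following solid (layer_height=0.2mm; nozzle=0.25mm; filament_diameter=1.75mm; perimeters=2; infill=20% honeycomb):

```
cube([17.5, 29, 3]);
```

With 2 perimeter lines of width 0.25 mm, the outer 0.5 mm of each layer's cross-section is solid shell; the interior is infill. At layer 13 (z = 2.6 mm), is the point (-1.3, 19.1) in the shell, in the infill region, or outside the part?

outside

At z = 2.6 mm: the cube is present — its section is the full 17.5×29 rectangle. Overall, the cross-section is a single solid region. The nearest boundary edge runs (0.00, 29.00)→(0.00, 0.00); distance from the point to it = 1.30 mm. The point is not inside any of the regions above, so it lies outside the cross-section (1.30 mm from the nearest boundary).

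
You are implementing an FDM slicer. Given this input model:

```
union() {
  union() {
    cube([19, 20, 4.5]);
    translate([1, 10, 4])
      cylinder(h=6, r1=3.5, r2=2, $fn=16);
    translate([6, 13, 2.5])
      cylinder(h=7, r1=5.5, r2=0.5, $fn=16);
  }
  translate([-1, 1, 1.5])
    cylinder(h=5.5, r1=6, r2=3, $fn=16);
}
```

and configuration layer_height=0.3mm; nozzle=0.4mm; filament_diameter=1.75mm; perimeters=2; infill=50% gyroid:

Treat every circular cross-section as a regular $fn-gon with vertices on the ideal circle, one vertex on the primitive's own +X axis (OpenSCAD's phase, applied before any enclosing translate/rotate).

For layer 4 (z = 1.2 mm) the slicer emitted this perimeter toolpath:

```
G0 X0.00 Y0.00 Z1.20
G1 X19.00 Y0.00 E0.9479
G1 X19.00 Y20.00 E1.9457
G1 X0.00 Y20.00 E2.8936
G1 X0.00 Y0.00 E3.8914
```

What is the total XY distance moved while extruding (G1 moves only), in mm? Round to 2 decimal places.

78.00 mm

Sum the Euclidean lengths of each G1 segment: total = 78.00 mm.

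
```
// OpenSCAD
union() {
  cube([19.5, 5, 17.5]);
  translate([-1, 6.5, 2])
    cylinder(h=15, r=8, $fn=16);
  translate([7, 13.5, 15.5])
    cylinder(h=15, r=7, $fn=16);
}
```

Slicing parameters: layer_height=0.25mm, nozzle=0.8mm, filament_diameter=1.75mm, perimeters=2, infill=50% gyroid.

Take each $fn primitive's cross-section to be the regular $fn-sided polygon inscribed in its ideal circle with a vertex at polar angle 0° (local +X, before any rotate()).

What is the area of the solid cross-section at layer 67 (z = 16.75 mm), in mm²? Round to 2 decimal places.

385.97 mm²

At z = 16.75 mm: the cube is present — its section is the full 19.5×5 rectangle (area 97.50 mm²); the cylinder at (-1, 6.5): section is a regular 16-gon, circumradius r=8 (area = (16/2)·8.000²·sin(360°/16) = 195.93 mm²); the r=7 cylinder at (7, 13.5) gives a regular 16-gon of circumradius 7 (constant along its height) (area = (16/2)·7.000²·sin(360°/16) = 150.01 mm²); Taking the union: the regions partially overlap — summed areas 443.45 mm² minus the doubly-counted overlap 57.48 mm² gives 385.97 mm² — area = 385.97 mm². Overall, the cross-section is a single solid region. Net area = 385.97 mm².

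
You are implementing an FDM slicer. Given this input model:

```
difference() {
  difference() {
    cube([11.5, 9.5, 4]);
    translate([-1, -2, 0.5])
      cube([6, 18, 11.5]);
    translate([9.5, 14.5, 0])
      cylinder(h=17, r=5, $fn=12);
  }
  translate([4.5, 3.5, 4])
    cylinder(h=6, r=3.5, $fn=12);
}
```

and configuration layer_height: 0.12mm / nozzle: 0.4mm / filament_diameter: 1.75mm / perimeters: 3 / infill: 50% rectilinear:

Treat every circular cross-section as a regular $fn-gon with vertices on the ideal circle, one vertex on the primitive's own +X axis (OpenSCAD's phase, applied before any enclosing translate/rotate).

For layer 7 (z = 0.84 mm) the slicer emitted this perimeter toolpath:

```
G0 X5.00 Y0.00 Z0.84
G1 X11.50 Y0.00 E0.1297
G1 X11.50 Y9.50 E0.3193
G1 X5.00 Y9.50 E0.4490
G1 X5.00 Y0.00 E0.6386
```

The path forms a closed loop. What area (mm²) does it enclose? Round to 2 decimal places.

Apply the shoelace formula to the sequence of (X, Y) vertices; enclosed area = 61.75 mm².

61.75 mm²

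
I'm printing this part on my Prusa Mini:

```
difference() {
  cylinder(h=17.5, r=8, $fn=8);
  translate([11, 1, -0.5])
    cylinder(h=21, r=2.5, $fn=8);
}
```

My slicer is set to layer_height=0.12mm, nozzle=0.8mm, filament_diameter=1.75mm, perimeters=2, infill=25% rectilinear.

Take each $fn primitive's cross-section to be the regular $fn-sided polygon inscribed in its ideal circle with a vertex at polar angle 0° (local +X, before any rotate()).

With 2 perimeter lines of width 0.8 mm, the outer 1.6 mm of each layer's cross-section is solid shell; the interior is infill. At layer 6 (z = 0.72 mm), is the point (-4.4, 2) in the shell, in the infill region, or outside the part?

At z = 0.72 mm: the cylinder: section is a regular 8-gon, circumradius r=8; the r=2.5 cylinder at (11, 1) contributes a regular 8-gon of circumradius 2.5; Taking the first minus the rest: starting from the r=8 cylinder, the r=2.5 cylinder at (11, 1) misses the remaining region (no effect) — 1 connected region. Overall, the cross-section is a single solid region. The nearest boundary edge runs (-8.00, 0.00)→(-5.66, 5.66); distance from the point to it = 2.56 mm. The point is inside the cross-section and 2.56 mm from the nearest boundary — more than the 1.6 mm shell width (2 × 0.8), so it's in the infill interior.

infill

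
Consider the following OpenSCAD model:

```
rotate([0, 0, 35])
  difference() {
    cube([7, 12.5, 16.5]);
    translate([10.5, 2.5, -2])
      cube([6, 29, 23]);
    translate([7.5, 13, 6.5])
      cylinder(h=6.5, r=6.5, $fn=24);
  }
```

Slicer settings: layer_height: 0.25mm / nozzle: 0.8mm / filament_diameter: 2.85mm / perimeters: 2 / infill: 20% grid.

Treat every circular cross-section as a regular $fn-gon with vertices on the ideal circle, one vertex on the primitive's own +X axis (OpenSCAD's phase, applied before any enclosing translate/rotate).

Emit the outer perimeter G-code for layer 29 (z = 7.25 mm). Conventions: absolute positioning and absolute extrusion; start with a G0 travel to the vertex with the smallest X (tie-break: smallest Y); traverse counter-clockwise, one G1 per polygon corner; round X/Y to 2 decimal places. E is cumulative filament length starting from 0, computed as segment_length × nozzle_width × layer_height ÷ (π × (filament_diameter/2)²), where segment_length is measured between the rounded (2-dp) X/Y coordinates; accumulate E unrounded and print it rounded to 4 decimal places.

At z = 7.25 mm: the cube is present — its section is the full 7×12.5 rectangle; the 6×29 cube at (10.5, 2.5) contributes its full rectangle; the r=6.5 cylinder at (7.5, 13) contributes a regular 24-gon of circumradius 6.5; After the difference (first − rest): starting from the 7×12.5 cube, the 6×29 cube at (10.5, 2.5) misses the remaining region (no effect); the r=6.5 cylinder at (7.5, 13) partially overlaps it — only the 26.59 mm² overlap (of its 131.22 mm²) is removed, clipping the outline — 1 connected region; (rotated 35° about Z; rotation is an isometry so areas/perimeters/island counts are preserved). The outline is a single polygon with 10 vertices. Extrusion per mm of travel: 0.8 × 0.25 / (π × 1.425²) = 0.031351. Accumulating E over each segment gives final E = 1.1378.

G0 X-7.17 Y10.24 Z7.25
G1 X0.00 Y0.00 E0.3919
G1 X5.73 Y4.02 E0.6113
G1 X1.97 Y9.39 E0.8169
G1 X0.91 Y8.84 E0.8543
G1 X-0.75 Y8.48 E0.9076
G1 X-2.44 Y8.55 E0.9606
G1 X-4.06 Y9.06 E1.0138
G1 X-5.49 Y9.97 E1.0670
G1 X-6.30 Y10.85 E1.1045
G1 X-7.17 Y10.24 E1.1378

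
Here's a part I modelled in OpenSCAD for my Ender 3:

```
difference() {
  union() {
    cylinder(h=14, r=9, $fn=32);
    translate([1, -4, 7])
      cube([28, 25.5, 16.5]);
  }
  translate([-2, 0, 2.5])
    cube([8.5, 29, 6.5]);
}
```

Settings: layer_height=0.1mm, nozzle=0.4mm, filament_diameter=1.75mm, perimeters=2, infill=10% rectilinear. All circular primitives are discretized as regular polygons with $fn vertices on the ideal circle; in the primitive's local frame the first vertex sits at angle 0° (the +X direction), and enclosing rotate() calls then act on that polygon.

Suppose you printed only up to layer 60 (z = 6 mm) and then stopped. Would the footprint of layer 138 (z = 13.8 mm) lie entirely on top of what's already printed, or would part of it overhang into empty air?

part overhangs

Compare the two slices. At z = 6: the r=9 cylinder contributes a regular 32-gon of circumradius 9 (area = (32/2)·9.000²·sin(360°/32) = 252.84 mm²); the cube at (1, -4) does not reach this height (z outside [7, 23.5]); Taking the union: only the r=9 cylinder is present, so the union is just that shape — area = 252.84 mm²; the 8.5×29 cube at (-2, 0) contributes its full rectangle (area 246.50 mm²); After the difference (first − rest): starting from the result so far (252.84 mm²), the 8.5×29 cube at (-2, 0) partially overlaps it — only the 70.51 mm² overlap (of its 246.50 mm²) is removed, clipping the outline — area = 182.33 mm². At z = 13.8: the r=9 cylinder gives a regular 32-gon of circumradius 9 (constant along its height) (area = (32/2)·9.000²·sin(360°/32) = 252.84 mm²); the cube at (1, -4) is present — its section is the full 28×25.5 rectangle (area 714.00 mm²); Merging all regions: the regions partially overlap — summed areas 966.84 mm² minus the doubly-counted overlap 84.92 mm² gives 881.92 mm² — area = 881.92 mm²; the cube at (-2, 0) is not intersected at this z (z outside [2.5, 9]); Taking the first minus the rest: none of the subtracted shapes is present at this height, so the result so far is unchanged — area = 881.92 mm². Checking containment: at z = 13.8 the cross-section extends beyond the z = 6 cross-section by about 699.59 mm².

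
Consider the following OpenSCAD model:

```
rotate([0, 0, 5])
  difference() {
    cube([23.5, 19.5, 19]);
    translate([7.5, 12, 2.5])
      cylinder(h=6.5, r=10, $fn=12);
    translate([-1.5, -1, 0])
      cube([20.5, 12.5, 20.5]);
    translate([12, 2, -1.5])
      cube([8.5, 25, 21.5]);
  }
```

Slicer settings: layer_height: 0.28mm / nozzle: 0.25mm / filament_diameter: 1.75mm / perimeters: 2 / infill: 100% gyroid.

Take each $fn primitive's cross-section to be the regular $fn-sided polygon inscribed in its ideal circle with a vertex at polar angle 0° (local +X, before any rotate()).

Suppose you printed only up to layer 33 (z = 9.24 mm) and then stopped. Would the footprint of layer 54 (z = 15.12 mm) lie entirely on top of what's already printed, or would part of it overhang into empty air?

Compare the two slices. At z = 9.24: the cube is present — its section is the full 23.5×19.5 rectangle (area 458.25 mm²); the cylinder at (7.5, 12) is not intersected at this z (z outside [2.5, 9]); the cube at (-1.5, -1) is present — its section is the full 20.5×12.5 rectangle (area 256.25 mm²); the cube at (12, 2) is present — its section is the full 8.5×25 rectangle (area 212.50 mm²); Taking the first minus the rest: starting from the 23.5×19.5 cube (458.25 mm²), the 20.5×12.5 cube at (-1.5, -1) partially overlaps it — only the 218.50 mm² overlap (of its 256.25 mm²) is removed, clipping the outline; the 8.5×25 cube at (12, 2) partially overlaps it — only the 82.25 mm² overlap (of its 212.50 mm²) is removed, clipping the outline — area = 157.50 mm²; (rotated 5° about Z; rotation is an isometry so areas/perimeters/island counts are preserved). At z = 15.12: the cube (footprint 23.5×19.5) is included at this height (area 458.25 mm²); the cylinder at (7.5, 12) is absent (z outside [2.5, 9]); the cube at (-1.5, -1) (footprint 20.5×12.5) is included at this height (area 256.25 mm²); the 8.5×25 cube at (12, 2) contributes its full rectangle (area 212.50 mm²); Taking the first minus the rest: starting from the 23.5×19.5 cube (458.25 mm²), the 20.5×12.5 cube at (-1.5, -1) partially overlaps it — only the 218.50 mm² overlap (of its 256.25 mm²) is removed, clipping the outline; the 8.5×25 cube at (12, 2) partially overlaps it — only the 82.25 mm² overlap (of its 212.50 mm²) is removed, clipping the outline — area = 157.50 mm²; (whole slice rotated 5° about Z — lengths, areas and connectivity unchanged). Checking containment: the cross-section at z = 15.12 is a subset of the cross-section at z = 9.24.

entirely on top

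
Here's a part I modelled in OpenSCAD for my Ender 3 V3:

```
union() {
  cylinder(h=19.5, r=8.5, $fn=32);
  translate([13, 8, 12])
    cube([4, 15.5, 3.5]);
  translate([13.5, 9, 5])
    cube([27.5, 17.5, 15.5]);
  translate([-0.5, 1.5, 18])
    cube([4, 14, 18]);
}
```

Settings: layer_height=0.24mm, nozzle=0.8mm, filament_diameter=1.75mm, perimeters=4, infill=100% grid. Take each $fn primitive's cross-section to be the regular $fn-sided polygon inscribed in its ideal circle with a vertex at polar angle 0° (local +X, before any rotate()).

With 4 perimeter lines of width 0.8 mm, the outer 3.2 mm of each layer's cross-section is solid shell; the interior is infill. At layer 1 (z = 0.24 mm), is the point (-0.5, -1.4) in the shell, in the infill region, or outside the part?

infill

At z = 0.24 mm: the cylinder: section is a regular 32-gon, circumradius r=8.5; the cube at (13, 8) does not reach this height (z outside [12, 15.5]); the cube at (13.5, 9) is not intersected at this z (z outside [5, 20.5]); the cube at (-0.5, 1.5) does not reach this height (z outside [18, 36]); Combining (union): only the r=8.5 cylinder is present, so the union is just that shape — 1 connected region. Overall, the cross-section is a single solid region. The nearest boundary edge runs (-3.25, -7.85)→(-1.66, -8.34); distance from the point to it = 6.97 mm. The point is inside the cross-section and 6.97 mm from the nearest boundary — more than the 3.2 mm shell width (4 × 0.8), so it's in the infill interior.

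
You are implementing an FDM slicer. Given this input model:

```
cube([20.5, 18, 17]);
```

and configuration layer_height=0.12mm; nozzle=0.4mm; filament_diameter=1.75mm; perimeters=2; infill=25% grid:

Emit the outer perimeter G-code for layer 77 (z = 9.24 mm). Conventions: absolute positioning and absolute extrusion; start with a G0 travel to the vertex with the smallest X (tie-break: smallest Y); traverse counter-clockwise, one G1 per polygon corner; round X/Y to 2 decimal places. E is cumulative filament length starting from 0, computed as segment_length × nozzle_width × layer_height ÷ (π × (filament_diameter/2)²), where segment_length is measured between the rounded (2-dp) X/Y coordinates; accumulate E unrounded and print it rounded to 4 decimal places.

At z = 9.24 mm: the cube (footprint 20.5×18) is included at this height. The outline is a single polygon with 4 vertices. Extrusion per mm of travel: 0.4 × 0.12 / (π × 0.875²) = 0.019956. Accumulating E over each segment gives final E = 1.5366.

G0 X0.00 Y0.00 Z9.24
G1 X20.50 Y0.00 E0.4091
G1 X20.50 Y18.00 E0.7683
G1 X0.00 Y18.00 E1.1774
G1 X0.00 Y0.00 E1.5366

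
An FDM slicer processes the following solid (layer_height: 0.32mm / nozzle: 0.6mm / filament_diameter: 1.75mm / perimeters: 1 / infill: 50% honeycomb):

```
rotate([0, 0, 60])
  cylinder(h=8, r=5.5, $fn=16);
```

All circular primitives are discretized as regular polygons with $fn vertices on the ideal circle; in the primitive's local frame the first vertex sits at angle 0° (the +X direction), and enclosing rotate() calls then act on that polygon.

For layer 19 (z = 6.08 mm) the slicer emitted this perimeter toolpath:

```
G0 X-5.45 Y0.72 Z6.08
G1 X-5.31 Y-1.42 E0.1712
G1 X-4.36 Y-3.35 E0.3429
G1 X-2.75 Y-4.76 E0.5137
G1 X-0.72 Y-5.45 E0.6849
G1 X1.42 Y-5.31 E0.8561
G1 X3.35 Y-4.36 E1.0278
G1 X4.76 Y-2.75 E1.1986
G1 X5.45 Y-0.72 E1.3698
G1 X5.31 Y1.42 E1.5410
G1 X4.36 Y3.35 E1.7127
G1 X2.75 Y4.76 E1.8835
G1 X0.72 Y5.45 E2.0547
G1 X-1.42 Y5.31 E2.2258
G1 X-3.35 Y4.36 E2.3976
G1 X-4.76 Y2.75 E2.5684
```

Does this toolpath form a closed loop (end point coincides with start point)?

no

Start point (G0): (-5.45, 0.72). End point (last G1): the path does not return to the start — open.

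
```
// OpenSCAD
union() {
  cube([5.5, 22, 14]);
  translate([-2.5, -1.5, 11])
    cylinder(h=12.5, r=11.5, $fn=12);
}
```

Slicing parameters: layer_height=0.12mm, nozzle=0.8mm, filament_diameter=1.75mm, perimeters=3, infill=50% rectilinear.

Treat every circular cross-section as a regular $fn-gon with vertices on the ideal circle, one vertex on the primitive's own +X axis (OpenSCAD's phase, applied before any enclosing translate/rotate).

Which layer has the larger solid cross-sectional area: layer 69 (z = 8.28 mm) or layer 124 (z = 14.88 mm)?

layer 124 (z = 14.88 mm)

Layer 69 (z = 8.28): the cube is present — its section is the full 5.5×22 rectangle (area 121.00 mm²); the cylinder at (-2.5, -1.5) is absent (z outside [11, 23.5]); Merging all regions: only the 5.5×22 cube is present, so the union is just that shape — area = 121.00 mm². So its area = 121.00 mm². Layer 124 (z = 14.88): the cube is absent (z outside [0, 14]); the cylinder at (-2.5, -1.5): section is a regular 12-gon, circumradius r=11.5 (area = (12/2)·11.500²·sin(360°/12) = 396.75 mm²); Taking the union: only the r=11.5 cylinder at (-2.5, -1.5) is present, so the union is just that shape — area = 396.75 mm². So its area = 396.75 mm². Layer 124 is larger (396.75 vs 121.00 mm²).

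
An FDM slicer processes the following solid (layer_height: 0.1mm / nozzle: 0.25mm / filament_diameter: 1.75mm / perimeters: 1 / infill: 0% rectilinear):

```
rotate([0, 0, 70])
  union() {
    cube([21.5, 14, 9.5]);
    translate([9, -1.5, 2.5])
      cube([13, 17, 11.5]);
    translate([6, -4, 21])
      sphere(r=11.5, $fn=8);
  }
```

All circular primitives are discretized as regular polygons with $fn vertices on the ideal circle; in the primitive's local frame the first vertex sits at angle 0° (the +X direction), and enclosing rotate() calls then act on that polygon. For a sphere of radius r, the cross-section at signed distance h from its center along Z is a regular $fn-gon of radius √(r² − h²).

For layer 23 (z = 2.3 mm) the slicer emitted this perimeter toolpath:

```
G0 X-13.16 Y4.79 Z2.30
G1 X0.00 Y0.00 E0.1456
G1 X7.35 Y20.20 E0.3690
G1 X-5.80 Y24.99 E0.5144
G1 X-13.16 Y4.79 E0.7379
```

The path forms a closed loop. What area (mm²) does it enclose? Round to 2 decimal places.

Apply the shoelace formula to the sequence of (X, Y) vertices; enclosed area = 300.96 mm².

300.96 mm²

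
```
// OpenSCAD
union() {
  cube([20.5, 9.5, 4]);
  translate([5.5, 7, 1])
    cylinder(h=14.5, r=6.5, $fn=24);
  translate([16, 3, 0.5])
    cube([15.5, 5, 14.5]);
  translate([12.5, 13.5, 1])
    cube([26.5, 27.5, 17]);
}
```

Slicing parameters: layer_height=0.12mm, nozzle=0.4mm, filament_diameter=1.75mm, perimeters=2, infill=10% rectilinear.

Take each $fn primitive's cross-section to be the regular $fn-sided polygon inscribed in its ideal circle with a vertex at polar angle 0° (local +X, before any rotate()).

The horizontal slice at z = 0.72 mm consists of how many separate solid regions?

At z = 0.72 mm: the cube (footprint 20.5×9.5) is included at this height; the cylinder at (5.5, 7) is absent (z outside [1, 15.5]); the 15.5×5 cube at (16, 3) contributes its full rectangle; the cube at (12.5, 13.5) is absent (z outside [1, 18]); Merging all regions: the regions partially overlap (shared area 22.50 mm²), so overlapping operands fuse into one piece — 1 connected region. The result has 1 disconnected region.

1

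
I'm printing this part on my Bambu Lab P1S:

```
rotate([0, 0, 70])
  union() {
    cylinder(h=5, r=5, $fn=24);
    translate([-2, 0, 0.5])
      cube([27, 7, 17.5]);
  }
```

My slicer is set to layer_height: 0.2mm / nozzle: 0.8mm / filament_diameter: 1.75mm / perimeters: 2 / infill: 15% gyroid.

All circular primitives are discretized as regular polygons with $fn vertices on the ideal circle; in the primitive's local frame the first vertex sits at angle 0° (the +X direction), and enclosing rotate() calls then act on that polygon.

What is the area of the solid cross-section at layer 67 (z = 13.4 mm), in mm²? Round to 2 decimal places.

At z = 13.4 mm: the cylinder is not intersected at this z (z outside [0, 5]); the cube at (-2, 0) (footprint 27×7) is included at this height (area 189.00 mm²); Combining (union): only the 27×7 cube at (-2, 0) is present, so the union is just that shape — area = 189.00 mm²; (whole slice rotated 70° about Z — lengths, areas and connectivity unchanged). Overall, the cross-section is a single solid region. Net area = 189.00 mm².

189.00 mm²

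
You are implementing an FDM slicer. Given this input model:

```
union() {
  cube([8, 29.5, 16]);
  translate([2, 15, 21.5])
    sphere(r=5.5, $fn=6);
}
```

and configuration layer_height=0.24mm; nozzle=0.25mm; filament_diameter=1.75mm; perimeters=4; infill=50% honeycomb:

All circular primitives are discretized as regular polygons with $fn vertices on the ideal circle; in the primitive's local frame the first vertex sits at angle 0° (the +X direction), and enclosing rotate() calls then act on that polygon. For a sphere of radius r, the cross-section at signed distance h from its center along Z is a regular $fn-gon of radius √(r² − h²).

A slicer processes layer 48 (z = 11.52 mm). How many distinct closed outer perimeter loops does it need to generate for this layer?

At z = 11.52 mm: the cube (footprint 8×29.5) is included at this height; the sphere at (2, 15) is absent (|z−center|=9.980 > r=5.5); Combining (union): only the 8×29.5 cube is present, so the union is just that shape — 1 connected region. The result has 1 disconnected region.

1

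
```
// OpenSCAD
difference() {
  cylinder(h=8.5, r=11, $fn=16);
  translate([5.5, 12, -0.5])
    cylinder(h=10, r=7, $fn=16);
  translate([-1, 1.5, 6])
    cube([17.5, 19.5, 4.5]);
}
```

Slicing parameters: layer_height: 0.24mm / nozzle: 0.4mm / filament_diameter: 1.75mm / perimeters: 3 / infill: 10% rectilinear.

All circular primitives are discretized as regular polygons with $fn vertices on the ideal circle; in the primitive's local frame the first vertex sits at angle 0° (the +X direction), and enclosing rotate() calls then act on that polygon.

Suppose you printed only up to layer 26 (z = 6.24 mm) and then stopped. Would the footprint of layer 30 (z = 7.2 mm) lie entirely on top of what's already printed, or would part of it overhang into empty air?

entirely on top

Compare the two slices. At z = 6.24: the cylinder: section is a regular 16-gon, circumradius r=11 (area = (16/2)·11.000²·sin(360°/16) = 370.44 mm²); the r=7 cylinder at (5.5, 12) gives a regular 16-gon of circumradius 7 (constant along its height) (area = (16/2)·7.000²·sin(360°/16) = 150.01 mm²); the cube at (-1, 1.5) is present — its section is the full 17.5×19.5 rectangle (area 341.25 mm²); Subtracting the remaining from the first: starting from the r=11 cylinder (370.44 mm²), the r=7 cylinder at (5.5, 12) partially overlaps it — only the 36.01 mm² overlap (of its 150.01 mm²) is removed, clipping the outline; the 17.5×19.5 cube at (-1, 1.5) partially overlaps it — only the 49.89 mm² overlap (of its 341.25 mm²) is removed, clipping the outline — area = 284.54 mm². At z = 7.2: the cylinder: section is a regular 16-gon, circumradius r=11 (area = (16/2)·11.000²·sin(360°/16) = 370.44 mm²); the r=7 cylinder at (5.5, 12) gives a regular 16-gon of circumradius 7 (constant along its height) (area = (16/2)·7.000²·sin(360°/16) = 150.01 mm²); the 17.5×19.5 cube at (-1, 1.5) contributes its full rectangle (area 341.25 mm²); Subtracting the remaining from the first: starting from the r=11 cylinder (370.44 mm²), the r=7 cylinder at (5.5, 12) partially overlaps it — only the 36.01 mm² overlap (of its 150.01 mm²) is removed, clipping the outline; the 17.5×19.5 cube at (-1, 1.5) partially overlaps it — only the 49.89 mm² overlap (of its 341.25 mm²) is removed, clipping the outline — area = 284.54 mm². Checking containment: the cross-section at z = 7.2 is a subset of the cross-section at z = 6.24.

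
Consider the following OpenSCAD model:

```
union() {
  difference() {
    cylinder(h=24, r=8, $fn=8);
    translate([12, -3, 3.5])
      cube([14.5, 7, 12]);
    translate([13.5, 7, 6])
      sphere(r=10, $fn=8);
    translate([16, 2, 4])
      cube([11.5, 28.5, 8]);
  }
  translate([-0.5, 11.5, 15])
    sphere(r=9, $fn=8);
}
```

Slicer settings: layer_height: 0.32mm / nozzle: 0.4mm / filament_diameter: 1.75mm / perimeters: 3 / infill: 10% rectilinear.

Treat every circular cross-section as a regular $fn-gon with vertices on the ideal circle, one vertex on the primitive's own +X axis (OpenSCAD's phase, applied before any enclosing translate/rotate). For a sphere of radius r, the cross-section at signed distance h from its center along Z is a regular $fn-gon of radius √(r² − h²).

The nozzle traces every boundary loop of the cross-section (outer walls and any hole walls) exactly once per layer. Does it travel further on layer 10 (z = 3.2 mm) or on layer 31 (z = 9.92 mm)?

Layer 10 (z = 3.2): the cylinder: section is a regular 8-gon, circumradius r=8 (perimeter = 2·8·8.000·sin(180°/8) = 48.98 mm); the cube at (12, -3) is not intersected at this z (z outside [3.5, 15.5]); the r=10 sphere at (13.5, 7) contributes a regular 8-gon of circumradius √(10²−2.8²) = 9.600 (perimeter = 2·8·9.600·sin(180°/8) = 58.78 mm); the cube at (16, 2) is absent (z outside [4, 12]); After the difference (first − rest): starting from the r=8 cylinder, the r=10 sphere at (13.5, 7) partially overlaps it — only the 7.21 mm² overlap (of its 260.67 mm²) is removed, clipping the outline — boundary = 48.81 mm; the sphere at (-0.5, 11.5) is not intersected at this z (|z−center|=11.800 > r=9); Merging all regions: only that combined region is present, so the union is just that shape — boundary = 48.81 mm. So its perimeter = 48.81 mm. Layer 31 (z = 9.92): the r=8 cylinder gives a regular 8-gon of circumradius 8 (constant along its height) (perimeter = 2·8·8.000·sin(180°/8) = 48.98 mm); the cube at (12, -3) (footprint 14.5×7) is included at this height (perimeter 43.00 mm); the r=10 sphere at (13.5, 7) slices to a regular 8-gon of circumradius 9.200 (√(r²−h²) with h=3.92 from center) (perimeter = 2·8·9.200·sin(180°/8) = 56.33 mm); the cube at (16, 2) is present — its section is the full 11.5×28.5 rectangle (perimeter 80.00 mm); After the difference (first − rest): starting from the r=8 cylinder, the 14.5×7 cube at (12, -3) misses the remaining region (no effect); the r=10 sphere at (13.5, 7) partially overlaps it — only the 4.45 mm² overlap (of its 239.38 mm²) is removed, clipping the outline; the 11.5×28.5 cube at (16, 2) misses the remaining region (no effect) — boundary = 48.98 mm; the r=9 sphere at (-0.5, 11.5) contributes a regular 8-gon of circumradius √(9²−5.08²) = 7.429 (perimeter = 2·8·7.429·sin(180°/8) = 45.49 mm); Merging all regions: the regions partially overlap (shared area 18.58 mm²), so the edge portions inside another operand are dropped and the merged outline is re-measured after clipping — boundary = 73.94 mm. So its perimeter = 73.94 mm. Layer 31 is larger (73.94 vs 48.81 mm).

layer 31 (z = 9.92 mm)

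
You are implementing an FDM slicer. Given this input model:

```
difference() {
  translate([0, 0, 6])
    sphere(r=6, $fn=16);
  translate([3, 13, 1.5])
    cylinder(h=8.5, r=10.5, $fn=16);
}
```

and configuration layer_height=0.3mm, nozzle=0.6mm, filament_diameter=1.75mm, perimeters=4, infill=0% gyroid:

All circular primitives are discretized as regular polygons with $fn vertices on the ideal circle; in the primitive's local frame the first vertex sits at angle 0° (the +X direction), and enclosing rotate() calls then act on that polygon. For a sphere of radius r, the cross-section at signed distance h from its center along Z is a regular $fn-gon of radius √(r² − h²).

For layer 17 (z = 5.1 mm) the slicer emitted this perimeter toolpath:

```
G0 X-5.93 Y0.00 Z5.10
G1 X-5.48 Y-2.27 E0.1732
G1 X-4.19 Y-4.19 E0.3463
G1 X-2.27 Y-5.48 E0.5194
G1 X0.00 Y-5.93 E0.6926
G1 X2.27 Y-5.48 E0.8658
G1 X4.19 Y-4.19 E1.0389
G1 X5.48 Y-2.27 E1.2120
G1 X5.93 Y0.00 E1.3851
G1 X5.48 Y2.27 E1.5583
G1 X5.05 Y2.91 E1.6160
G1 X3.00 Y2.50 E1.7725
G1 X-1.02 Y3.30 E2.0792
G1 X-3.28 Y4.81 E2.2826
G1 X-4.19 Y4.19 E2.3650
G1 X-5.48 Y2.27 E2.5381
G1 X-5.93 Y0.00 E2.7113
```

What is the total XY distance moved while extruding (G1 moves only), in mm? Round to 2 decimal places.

36.23 mm

Sum the Euclidean lengths of each G1 segment: total = 36.23 mm.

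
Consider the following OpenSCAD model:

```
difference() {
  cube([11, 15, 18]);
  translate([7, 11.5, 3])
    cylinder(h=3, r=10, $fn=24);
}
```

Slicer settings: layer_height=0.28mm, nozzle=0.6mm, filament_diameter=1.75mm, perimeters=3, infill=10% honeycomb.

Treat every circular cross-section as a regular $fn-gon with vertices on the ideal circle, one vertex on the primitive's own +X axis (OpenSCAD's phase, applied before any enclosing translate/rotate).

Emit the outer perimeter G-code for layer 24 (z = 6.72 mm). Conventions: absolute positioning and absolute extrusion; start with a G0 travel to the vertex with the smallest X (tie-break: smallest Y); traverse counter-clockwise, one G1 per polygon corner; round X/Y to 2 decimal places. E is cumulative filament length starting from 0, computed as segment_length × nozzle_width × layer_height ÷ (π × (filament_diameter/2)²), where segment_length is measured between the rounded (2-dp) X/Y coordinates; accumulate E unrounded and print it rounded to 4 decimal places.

G0 X0.00 Y0.00 Z6.72
G1 X11.00 Y0.00 E0.7683
G1 X11.00 Y15.00 E1.8160
G1 X0.00 Y15.00 E2.5843
G1 X0.00 Y0.00 E3.6320

At z = 6.72 mm: the cube (footprint 11×15) is included at this height; the cylinder at (7, 11.5) is not intersected at this z (z outside [3, 6]); After the difference (first − rest): none of the subtracted shapes is present at this height, so the 11×15 cube is unchanged — 1 connected region. The outline is a single polygon with 4 vertices. Extrusion per mm of travel: 0.6 × 0.28 / (π × 0.875²) = 0.069846. Accumulating E over each segment gives final E = 3.6320.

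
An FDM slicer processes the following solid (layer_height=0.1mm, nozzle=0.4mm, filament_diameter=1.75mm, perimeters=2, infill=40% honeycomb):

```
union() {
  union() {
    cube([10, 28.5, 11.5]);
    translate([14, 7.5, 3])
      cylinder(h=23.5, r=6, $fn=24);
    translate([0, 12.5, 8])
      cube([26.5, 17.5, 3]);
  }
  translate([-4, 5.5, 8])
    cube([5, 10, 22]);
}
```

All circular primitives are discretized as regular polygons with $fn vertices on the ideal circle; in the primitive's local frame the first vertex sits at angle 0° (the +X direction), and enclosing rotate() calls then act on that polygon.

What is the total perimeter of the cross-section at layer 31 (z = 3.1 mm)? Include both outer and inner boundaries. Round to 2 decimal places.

95.72 mm

At z = 3.1 mm: the cube is present — its section is the full 10×28.5 rectangle (perimeter 77.00 mm); the cylinder at (14, 7.5): section is a regular 24-gon, circumradius r=6 (perimeter = 2·24·6.000·sin(180°/24) = 37.59 mm); the cube at (0, 12.5) is absent (z outside [8, 11]); Combining (union): the regions partially overlap (shared area 12.06 mm²), so the edge portions inside another operand are dropped and the merged outline is re-measured after clipping — boundary = 95.72 mm; the cube at (-4, 5.5) is absent (z outside [8, 30]); Merging all regions: only the result so far is present, so the union is just that shape — boundary = 95.72 mm. Overall, the cross-section is a single solid region. Total boundary length (outer) = 95.72 mm.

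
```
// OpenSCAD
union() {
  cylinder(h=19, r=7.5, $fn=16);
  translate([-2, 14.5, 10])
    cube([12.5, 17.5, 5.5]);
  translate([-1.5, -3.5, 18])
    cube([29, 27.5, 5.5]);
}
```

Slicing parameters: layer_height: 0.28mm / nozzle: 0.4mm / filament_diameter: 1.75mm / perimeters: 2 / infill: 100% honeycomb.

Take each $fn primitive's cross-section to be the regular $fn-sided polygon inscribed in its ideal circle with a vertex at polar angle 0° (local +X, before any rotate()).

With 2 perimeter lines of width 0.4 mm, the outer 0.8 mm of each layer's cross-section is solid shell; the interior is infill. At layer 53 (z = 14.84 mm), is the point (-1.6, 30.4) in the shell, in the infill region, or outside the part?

At z = 14.84 mm: the r=7.5 cylinder contributes a regular 16-gon of circumradius 7.5; the 12.5×17.5 cube at (-2, 14.5) contributes its full rectangle; the cube at (-1.5, -3.5) does not reach this height (z outside [18, 23.5]); Taking the union: the 2 present regions are separate (no shared area or edge), so areas and boundary lengths simply add and each stays a separate island — 2 connected regions. Overall, the cross-section has 2 separate islands. The nearest boundary edge runs (-2.00, 14.50)→(-2.00, 32.00); distance from the point to it = 0.40 mm. (Shell/infill is judged within the island containing the point — the largest one.) The point is inside the cross-section, 0.40 mm from the nearest boundary — within the 0.8 mm shell band (2 × 0.4).

shell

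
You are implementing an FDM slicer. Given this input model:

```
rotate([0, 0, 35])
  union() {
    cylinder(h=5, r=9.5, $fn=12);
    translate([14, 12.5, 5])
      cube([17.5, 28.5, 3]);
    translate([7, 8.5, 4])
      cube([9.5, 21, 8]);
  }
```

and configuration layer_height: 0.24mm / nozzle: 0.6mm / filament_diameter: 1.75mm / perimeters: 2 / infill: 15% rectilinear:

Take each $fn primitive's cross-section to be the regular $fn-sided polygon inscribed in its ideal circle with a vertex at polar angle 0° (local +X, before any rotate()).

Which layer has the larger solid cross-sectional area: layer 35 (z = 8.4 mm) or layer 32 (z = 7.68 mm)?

layer 32 (z = 7.68 mm)

Layer 35 (z = 8.4): the cylinder does not reach this height (z outside [0, 5]); the cube at (14, 12.5) is absent (z outside [5, 8]); the cube at (7, 8.5) is present — its section is the full 9.5×21 rectangle (area 199.50 mm²); Merging all regions: only the 9.5×21 cube at (7, 8.5) is present, so the union is just that shape — area = 199.50 mm²; (whole slice rotated 35° about Z — lengths, areas and connectivity unchanged). So its area = 199.50 mm². Layer 32 (z = 7.68): the cylinder does not reach this height (z outside [0, 5]); the cube at (14, 12.5) is present — its section is the full 17.5×28.5 rectangle (area 498.75 mm²); the cube at (7, 8.5) (footprint 9.5×21) is included at this height (area 199.50 mm²); Merging all regions: the regions partially overlap — summed areas 698.25 mm² minus the doubly-counted overlap 42.50 mm² gives 655.75 mm² — area = 655.75 mm²; (whole slice rotated 35° about Z — lengths, areas and connectivity unchanged). So its area = 655.75 mm². Layer 32 is larger (655.75 vs 199.50 mm²).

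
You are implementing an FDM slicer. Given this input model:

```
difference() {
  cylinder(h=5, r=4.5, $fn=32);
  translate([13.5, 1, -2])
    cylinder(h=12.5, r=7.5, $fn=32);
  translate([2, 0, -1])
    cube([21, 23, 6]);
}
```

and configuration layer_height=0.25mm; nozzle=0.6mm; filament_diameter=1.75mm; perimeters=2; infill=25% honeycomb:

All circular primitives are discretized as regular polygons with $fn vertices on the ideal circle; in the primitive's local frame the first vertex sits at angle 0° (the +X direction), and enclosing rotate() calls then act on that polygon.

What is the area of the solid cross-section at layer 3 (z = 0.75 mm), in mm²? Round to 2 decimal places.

At z = 0.75 mm: the r=4.5 cylinder gives a regular 32-gon of circumradius 4.5 (constant along its height) (area = (32/2)·4.500²·sin(360°/32) = 63.21 mm²); the cylinder at (13.5, 1): section is a regular 32-gon, circumradius r=7.5 (area = (32/2)·7.500²·sin(360°/32) = 175.58 mm²); the cube at (2, 0) is present — its section is the full 21×23 rectangle (area 483.00 mm²); Taking the first minus the rest: starting from the r=4.5 cylinder (63.21 mm²), the r=7.5 cylinder at (13.5, 1) misses the remaining region (no effect); the 21×23 cube at (2, 0) partially overlaps it — only the 7.14 mm² overlap (of its 483.00 mm²) is removed, clipping the outline — area = 56.07 mm². Overall, the cross-section is a single solid region. Net area = 56.07 mm².

56.07 mm²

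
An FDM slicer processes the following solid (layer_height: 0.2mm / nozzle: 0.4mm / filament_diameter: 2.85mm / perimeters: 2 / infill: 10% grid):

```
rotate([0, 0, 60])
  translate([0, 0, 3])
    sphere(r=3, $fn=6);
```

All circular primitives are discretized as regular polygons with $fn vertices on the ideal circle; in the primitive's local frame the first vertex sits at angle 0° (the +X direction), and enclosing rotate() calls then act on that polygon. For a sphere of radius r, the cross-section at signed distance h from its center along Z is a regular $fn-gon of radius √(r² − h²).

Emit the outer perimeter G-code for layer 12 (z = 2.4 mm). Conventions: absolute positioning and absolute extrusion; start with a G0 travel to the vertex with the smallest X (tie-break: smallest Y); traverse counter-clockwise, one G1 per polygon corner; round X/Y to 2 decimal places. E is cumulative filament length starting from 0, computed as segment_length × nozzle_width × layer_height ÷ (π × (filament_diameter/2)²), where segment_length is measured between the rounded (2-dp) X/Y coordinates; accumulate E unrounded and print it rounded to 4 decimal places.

G0 X-2.94 Y0.00 Z2.40
G1 X-1.47 Y-2.55 E0.0369
G1 X1.47 Y-2.55 E0.0738
G1 X2.94 Y0.00 E0.1107
G1 X1.47 Y2.55 E0.1476
G1 X-1.47 Y2.55 E0.1845
G1 X-2.94 Y0.00 E0.2214

At z = 2.4 mm: the sphere: section is a regular 6-gon, circumradius = √(r²−h²) = √(3²−0.6²) = 2.939; (rotated 60° about Z; rotation is an isometry so areas/perimeters/island counts are preserved). The outline is a single polygon with 6 vertices. Extrusion per mm of travel: 0.4 × 0.2 / (π × 1.425²) = 0.012540. Accumulating E over each segment gives final E = 0.2214.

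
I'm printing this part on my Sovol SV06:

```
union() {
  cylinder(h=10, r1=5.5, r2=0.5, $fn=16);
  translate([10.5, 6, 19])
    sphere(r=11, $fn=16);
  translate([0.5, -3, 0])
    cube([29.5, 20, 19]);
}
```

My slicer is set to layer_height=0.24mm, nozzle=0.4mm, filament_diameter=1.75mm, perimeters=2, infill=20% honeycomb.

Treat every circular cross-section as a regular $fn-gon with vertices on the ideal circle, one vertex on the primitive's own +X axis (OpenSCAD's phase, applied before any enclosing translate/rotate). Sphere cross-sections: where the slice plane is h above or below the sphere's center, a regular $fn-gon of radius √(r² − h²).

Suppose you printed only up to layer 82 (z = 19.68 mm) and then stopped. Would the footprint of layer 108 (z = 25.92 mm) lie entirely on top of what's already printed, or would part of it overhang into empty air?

Compare the two slices. At z = 19.68: the cone does not reach this height (z outside [0, 10]); the sphere at (10.5, 6): section is a regular 16-gon, circumradius = √(r²−h²) = √(11²−0.68²) = 10.979 (area = (16/2)·10.979²·sin(360°/16) = 369.02 mm²); the cube at (0.5, -3) is absent (z outside [0, 19]); Taking the union: only the r=11 sphere at (10.5, 6) is present, so the union is just that shape — area = 369.02 mm². At z = 25.92: the cone does not reach this height (z outside [0, 10]); the r=11 sphere at (10.5, 6) slices to a regular 16-gon of circumradius 8.551 (√(r²−h²) with h=6.92 from center) (area = (16/2)·8.551²·sin(360°/16) = 223.83 mm²); the cube at (0.5, -3) does not reach this height (z outside [0, 19]); Merging all regions: only the r=11 sphere at (10.5, 6) is present, so the union is just that shape — area = 223.83 mm². Checking containment: the cross-section at z = 25.92 is a subset of the cross-section at z = 19.68.

entirely on top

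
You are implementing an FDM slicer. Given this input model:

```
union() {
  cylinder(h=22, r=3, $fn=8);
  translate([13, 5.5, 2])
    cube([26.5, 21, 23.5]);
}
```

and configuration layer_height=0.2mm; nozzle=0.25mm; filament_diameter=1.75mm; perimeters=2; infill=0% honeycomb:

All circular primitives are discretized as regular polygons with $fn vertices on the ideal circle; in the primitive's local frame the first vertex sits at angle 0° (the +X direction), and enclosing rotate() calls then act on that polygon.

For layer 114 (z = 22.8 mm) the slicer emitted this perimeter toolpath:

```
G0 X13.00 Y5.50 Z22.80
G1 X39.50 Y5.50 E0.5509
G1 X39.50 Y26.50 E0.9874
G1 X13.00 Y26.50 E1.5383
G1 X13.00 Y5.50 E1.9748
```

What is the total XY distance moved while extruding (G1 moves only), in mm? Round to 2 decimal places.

95.00 mm

Sum the Euclidean lengths of each G1 segment: total = 95.00 mm.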